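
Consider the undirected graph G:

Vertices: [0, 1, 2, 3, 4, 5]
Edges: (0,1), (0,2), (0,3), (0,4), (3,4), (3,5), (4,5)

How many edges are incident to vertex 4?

Vertex 4 has neighbors [0, 3, 5], so deg(4) = 3.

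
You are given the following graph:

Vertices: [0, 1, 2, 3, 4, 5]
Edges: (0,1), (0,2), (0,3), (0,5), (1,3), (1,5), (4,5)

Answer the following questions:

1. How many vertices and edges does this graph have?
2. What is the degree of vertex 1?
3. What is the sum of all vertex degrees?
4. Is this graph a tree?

Count: 6 vertices, 7 edges.
Vertex 1 has neighbors [0, 3, 5], degree = 3.
Handshaking lemma: 2 * 7 = 14.
A tree on 6 vertices has 5 edges. This graph has 7 edges (2 extra). Not a tree.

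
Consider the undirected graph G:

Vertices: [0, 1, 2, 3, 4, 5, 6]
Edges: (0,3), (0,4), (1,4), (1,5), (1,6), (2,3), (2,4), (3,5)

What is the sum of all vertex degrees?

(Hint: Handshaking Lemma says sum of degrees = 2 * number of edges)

Count edges: 8 edges.
By Handshaking Lemma: sum of degrees = 2 * 8 = 16.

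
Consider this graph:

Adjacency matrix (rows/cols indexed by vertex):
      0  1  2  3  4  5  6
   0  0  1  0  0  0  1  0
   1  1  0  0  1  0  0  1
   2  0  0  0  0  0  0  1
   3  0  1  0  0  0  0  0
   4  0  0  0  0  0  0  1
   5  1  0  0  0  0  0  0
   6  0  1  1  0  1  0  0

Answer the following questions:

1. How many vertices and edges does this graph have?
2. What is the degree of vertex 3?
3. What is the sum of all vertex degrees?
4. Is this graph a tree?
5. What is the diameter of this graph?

Count: 7 vertices, 6 edges.
Vertex 3 has neighbors [1], degree = 1.
Handshaking lemma: 2 * 6 = 12.
A graph is a tree iff it is connected and has exactly n-1 edges. This graph is connected (all 7 vertices in one component) and has 7-1 = 6 edges. It is a tree.
Diameter (longest shortest path) = 4.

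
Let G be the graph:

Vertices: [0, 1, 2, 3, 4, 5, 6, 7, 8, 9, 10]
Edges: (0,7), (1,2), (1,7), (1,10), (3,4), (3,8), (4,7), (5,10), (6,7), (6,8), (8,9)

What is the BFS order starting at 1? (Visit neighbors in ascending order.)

BFS from vertex 1 (neighbors processed in ascending order):
Visit order: 1, 2, 7, 10, 0, 4, 6, 5, 3, 8, 9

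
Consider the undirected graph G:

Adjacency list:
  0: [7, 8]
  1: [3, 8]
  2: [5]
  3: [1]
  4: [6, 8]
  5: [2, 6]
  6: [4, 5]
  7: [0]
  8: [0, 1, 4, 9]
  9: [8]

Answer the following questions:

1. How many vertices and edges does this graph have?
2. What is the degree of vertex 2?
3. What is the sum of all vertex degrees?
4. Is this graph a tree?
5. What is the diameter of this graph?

Count: 10 vertices, 9 edges.
Vertex 2 has neighbors [5], degree = 1.
Handshaking lemma: 2 * 9 = 18.
A graph is a tree iff it is connected and has exactly n-1 edges. This graph is connected (all 10 vertices in one component) and has 10-1 = 9 edges. It is a tree.
Diameter (longest shortest path) = 6.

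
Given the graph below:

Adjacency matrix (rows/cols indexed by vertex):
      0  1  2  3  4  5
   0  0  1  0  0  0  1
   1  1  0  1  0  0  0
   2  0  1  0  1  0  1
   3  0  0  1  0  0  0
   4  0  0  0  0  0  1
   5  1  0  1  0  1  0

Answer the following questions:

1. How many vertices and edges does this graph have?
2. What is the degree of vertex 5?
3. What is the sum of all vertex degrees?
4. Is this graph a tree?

Count: 6 vertices, 6 edges.
Vertex 5 has neighbors [0, 2, 4], degree = 3.
Handshaking lemma: 2 * 6 = 12.
A tree on 6 vertices has 5 edges. This graph has 6 edges (1 extra). Not a tree.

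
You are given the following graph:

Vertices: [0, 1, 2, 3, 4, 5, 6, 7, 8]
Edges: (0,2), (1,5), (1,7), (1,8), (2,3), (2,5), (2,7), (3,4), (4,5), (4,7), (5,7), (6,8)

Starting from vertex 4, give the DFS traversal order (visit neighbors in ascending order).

DFS from vertex 4 (neighbors processed in ascending order):
Visit order: 4, 3, 2, 0, 5, 1, 7, 8, 6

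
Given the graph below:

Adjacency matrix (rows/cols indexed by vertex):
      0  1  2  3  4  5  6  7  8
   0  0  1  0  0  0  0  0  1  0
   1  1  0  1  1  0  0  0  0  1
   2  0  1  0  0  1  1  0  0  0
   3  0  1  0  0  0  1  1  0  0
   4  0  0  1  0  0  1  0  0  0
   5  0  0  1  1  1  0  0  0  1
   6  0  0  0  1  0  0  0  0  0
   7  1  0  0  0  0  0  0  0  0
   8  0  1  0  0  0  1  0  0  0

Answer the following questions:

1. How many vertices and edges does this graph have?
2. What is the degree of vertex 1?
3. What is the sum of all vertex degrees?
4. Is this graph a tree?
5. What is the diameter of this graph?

Count: 9 vertices, 11 edges.
Vertex 1 has neighbors [0, 2, 3, 8], degree = 4.
Handshaking lemma: 2 * 11 = 22.
A tree on 9 vertices has 8 edges. This graph has 11 edges (3 extra). Not a tree.
Diameter (longest shortest path) = 4.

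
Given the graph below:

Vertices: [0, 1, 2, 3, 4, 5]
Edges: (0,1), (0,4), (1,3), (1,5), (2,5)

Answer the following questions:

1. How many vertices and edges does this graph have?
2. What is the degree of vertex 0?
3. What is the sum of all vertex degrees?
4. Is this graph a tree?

Count: 6 vertices, 5 edges.
Vertex 0 has neighbors [1, 4], degree = 2.
Handshaking lemma: 2 * 5 = 10.
A graph is a tree iff it is connected and has exactly n-1 edges. This graph is connected (all 6 vertices in one component) and has 6-1 = 5 edges. It is a tree.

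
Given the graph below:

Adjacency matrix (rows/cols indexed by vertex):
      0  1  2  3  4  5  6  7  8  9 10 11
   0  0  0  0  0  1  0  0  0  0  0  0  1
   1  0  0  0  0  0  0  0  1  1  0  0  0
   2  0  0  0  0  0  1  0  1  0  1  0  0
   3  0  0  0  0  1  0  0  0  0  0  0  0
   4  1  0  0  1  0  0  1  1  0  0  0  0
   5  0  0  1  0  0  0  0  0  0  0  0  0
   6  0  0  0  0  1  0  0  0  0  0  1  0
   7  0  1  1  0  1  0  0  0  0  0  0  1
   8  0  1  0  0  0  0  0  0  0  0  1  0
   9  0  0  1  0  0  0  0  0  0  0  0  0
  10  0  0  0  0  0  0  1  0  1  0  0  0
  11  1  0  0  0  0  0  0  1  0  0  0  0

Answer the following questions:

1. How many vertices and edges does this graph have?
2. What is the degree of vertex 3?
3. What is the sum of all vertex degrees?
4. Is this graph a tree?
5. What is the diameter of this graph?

Count: 12 vertices, 13 edges.
Vertex 3 has neighbors [4], degree = 1.
Handshaking lemma: 2 * 13 = 26.
A tree on 12 vertices has 11 edges. This graph has 13 edges (2 extra). Not a tree.
Diameter (longest shortest path) = 5.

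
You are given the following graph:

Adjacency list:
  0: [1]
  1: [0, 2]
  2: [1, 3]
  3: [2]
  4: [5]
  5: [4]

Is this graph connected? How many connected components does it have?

Checking connectivity: the graph has 2 connected component(s).
Components: [[0, 1, 2, 3], [4, 5]]. The graph is NOT connected.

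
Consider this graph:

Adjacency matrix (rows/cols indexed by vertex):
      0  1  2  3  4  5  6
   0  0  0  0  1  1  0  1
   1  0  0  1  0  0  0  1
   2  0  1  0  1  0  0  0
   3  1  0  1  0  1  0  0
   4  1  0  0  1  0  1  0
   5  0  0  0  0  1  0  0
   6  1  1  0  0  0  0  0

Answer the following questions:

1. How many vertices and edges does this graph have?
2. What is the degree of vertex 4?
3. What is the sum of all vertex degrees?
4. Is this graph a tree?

Count: 7 vertices, 8 edges.
Vertex 4 has neighbors [0, 3, 5], degree = 3.
Handshaking lemma: 2 * 8 = 16.
A tree on 7 vertices has 6 edges. This graph has 8 edges (2 extra). Not a tree.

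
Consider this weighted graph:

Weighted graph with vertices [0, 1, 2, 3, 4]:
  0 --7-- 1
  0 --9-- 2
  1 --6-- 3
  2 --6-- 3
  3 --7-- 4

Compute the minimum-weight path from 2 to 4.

Using Dijkstra's algorithm from vertex 2:
Shortest path: 2 -> 3 -> 4
Total weight: 6 + 7 = 13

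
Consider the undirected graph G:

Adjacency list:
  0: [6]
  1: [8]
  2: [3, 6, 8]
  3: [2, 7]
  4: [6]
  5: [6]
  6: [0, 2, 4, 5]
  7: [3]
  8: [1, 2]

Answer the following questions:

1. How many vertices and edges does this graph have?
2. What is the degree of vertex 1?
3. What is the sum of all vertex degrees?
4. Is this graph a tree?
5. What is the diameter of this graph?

Count: 9 vertices, 8 edges.
Vertex 1 has neighbors [8], degree = 1.
Handshaking lemma: 2 * 8 = 16.
A graph is a tree iff it is connected and has exactly n-1 edges. This graph is connected (all 9 vertices in one component) and has 9-1 = 8 edges. It is a tree.
Diameter (longest shortest path) = 4.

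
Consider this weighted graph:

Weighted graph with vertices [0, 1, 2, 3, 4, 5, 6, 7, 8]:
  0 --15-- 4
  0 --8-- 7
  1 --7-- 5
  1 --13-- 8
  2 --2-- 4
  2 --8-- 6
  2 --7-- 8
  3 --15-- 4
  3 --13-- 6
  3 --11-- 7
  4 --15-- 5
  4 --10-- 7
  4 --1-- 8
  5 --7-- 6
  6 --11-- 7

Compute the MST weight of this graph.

Applying Kruskal's algorithm (sort edges by weight, add if no cycle):
  Add (4,8) w=1
  Add (2,4) w=2
  Add (1,5) w=7
  Skip (2,8) w=7 (creates cycle)
  Add (5,6) w=7
  Add (0,7) w=8
  Add (2,6) w=8
  Add (4,7) w=10
  Add (3,7) w=11
  Skip (6,7) w=11 (creates cycle)
  Skip (1,8) w=13 (creates cycle)
  Skip (3,6) w=13 (creates cycle)
  Skip (0,4) w=15 (creates cycle)
  Skip (3,4) w=15 (creates cycle)
  Skip (4,5) w=15 (creates cycle)
MST weight = 54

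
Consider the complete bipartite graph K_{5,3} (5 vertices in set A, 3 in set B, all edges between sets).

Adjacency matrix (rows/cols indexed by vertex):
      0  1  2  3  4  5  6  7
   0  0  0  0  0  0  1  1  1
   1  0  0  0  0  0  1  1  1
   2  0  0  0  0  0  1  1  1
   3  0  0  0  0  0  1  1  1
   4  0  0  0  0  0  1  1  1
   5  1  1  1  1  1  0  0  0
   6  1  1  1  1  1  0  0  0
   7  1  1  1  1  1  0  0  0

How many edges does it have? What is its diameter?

K_{5,3} has 5 * 3 = 15 edges.
Any vertex reaches any opposite-side vertex in 1 step; same-side vertices reach in 2 steps via any opposite-side vertex.
Diameter = 2.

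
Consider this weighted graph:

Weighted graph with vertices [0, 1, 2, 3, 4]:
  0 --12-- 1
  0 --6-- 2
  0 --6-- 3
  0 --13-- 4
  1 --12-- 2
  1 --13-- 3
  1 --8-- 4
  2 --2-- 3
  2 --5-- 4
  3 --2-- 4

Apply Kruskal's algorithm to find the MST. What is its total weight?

Applying Kruskal's algorithm (sort edges by weight, add if no cycle):
  Add (2,3) w=2
  Add (3,4) w=2
  Skip (2,4) w=5 (creates cycle)
  Add (0,3) w=6
  Skip (0,2) w=6 (creates cycle)
  Add (1,4) w=8
  Skip (0,1) w=12 (creates cycle)
  Skip (1,2) w=12 (creates cycle)
  Skip (0,4) w=13 (creates cycle)
  Skip (1,3) w=13 (creates cycle)
MST weight = 18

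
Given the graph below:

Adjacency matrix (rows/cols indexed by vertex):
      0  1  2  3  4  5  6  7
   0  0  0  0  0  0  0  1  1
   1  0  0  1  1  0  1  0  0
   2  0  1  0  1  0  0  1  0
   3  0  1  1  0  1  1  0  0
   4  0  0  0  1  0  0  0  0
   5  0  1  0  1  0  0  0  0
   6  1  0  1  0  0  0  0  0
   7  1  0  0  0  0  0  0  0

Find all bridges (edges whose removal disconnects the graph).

A bridge is an edge whose removal increases the number of connected components.
Bridges found: (0,6), (0,7), (2,6), (3,4)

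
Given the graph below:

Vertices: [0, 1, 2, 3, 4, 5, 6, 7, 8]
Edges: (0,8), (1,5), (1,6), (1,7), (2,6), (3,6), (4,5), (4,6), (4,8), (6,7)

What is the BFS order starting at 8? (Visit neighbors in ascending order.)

BFS from vertex 8 (neighbors processed in ascending order):
Visit order: 8, 0, 4, 5, 6, 1, 2, 3, 7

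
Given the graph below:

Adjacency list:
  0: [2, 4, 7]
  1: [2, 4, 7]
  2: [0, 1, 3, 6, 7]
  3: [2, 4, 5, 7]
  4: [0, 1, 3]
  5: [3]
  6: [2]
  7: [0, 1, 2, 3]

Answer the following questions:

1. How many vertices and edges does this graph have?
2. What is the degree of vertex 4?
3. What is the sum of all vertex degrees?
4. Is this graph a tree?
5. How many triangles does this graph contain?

Count: 8 vertices, 12 edges.
Vertex 4 has neighbors [0, 1, 3], degree = 3.
Handshaking lemma: 2 * 12 = 24.
A tree on 8 vertices has 7 edges. This graph has 12 edges (5 extra). Not a tree.
Number of triangles = 3.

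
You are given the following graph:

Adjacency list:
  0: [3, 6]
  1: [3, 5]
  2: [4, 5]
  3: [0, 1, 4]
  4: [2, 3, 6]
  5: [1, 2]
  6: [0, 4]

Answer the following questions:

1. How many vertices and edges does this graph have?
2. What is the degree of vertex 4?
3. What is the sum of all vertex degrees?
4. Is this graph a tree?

Count: 7 vertices, 8 edges.
Vertex 4 has neighbors [2, 3, 6], degree = 3.
Handshaking lemma: 2 * 8 = 16.
A tree on 7 vertices has 6 edges. This graph has 8 edges (2 extra). Not a tree.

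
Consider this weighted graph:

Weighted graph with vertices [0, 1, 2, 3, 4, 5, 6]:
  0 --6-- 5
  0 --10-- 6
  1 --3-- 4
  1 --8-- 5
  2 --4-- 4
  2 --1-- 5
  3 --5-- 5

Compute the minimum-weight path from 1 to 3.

Using Dijkstra's algorithm from vertex 1:
Shortest path: 1 -> 5 -> 3
Total weight: 8 + 5 = 13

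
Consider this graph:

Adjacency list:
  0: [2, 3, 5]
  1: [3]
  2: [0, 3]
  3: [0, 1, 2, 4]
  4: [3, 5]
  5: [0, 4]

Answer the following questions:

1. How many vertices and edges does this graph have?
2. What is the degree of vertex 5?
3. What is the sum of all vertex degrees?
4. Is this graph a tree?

Count: 6 vertices, 7 edges.
Vertex 5 has neighbors [0, 4], degree = 2.
Handshaking lemma: 2 * 7 = 14.
A tree on 6 vertices has 5 edges. This graph has 7 edges (2 extra). Not a tree.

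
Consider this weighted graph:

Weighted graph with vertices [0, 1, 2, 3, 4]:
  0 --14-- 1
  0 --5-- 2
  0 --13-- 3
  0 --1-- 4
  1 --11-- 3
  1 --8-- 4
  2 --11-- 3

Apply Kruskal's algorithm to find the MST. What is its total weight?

Applying Kruskal's algorithm (sort edges by weight, add if no cycle):
  Add (0,4) w=1
  Add (0,2) w=5
  Add (1,4) w=8
  Add (1,3) w=11
  Skip (2,3) w=11 (creates cycle)
  Skip (0,3) w=13 (creates cycle)
  Skip (0,1) w=14 (creates cycle)
MST weight = 25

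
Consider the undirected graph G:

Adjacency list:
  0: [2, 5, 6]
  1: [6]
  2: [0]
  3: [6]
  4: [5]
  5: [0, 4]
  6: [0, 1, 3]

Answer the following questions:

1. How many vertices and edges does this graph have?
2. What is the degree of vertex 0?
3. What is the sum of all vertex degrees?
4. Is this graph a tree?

Count: 7 vertices, 6 edges.
Vertex 0 has neighbors [2, 5, 6], degree = 3.
Handshaking lemma: 2 * 6 = 12.
A graph is a tree iff it is connected and has exactly n-1 edges. This graph is connected (all 7 vertices in one component) and has 7-1 = 6 edges. It is a tree.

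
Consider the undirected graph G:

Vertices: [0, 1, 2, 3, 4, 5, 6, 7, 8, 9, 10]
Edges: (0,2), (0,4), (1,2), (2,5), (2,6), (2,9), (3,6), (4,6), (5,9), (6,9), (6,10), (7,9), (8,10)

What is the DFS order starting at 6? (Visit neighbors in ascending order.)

DFS from vertex 6 (neighbors processed in ascending order):
Visit order: 6, 2, 0, 4, 1, 5, 9, 7, 3, 10, 8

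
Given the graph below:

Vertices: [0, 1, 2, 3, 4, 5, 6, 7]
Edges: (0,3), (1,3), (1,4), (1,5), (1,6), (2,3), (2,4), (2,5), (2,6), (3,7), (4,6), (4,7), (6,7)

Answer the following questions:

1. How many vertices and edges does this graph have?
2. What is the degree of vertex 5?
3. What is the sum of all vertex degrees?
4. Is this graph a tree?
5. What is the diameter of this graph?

Count: 8 vertices, 13 edges.
Vertex 5 has neighbors [1, 2], degree = 2.
Handshaking lemma: 2 * 13 = 26.
A tree on 8 vertices has 7 edges. This graph has 13 edges (6 extra). Not a tree.
Diameter (longest shortest path) = 3.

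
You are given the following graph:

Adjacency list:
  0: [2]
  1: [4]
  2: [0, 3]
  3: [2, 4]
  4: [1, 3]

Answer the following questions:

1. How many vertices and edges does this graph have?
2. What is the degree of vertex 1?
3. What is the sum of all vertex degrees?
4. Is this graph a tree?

Count: 5 vertices, 4 edges.
Vertex 1 has neighbors [4], degree = 1.
Handshaking lemma: 2 * 4 = 8.
A graph is a tree iff it is connected and has exactly n-1 edges. This graph is connected (all 5 vertices in one component) and has 5-1 = 4 edges. It is a tree.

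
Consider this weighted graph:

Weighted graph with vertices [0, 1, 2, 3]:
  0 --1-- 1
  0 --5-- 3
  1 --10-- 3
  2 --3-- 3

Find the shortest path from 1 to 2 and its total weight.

Using Dijkstra's algorithm from vertex 1:
Shortest path: 1 -> 0 -> 3 -> 2
Total weight: 1 + 5 + 3 = 9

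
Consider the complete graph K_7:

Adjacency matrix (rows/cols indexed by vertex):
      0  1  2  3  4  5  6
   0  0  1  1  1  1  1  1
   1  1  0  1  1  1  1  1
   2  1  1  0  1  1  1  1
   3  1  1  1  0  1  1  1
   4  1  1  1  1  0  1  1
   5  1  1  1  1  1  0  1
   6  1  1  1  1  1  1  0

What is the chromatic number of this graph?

In K_7, every vertex is adjacent to every other vertex.
Each vertex needs a unique color.
Chromatic number = 7.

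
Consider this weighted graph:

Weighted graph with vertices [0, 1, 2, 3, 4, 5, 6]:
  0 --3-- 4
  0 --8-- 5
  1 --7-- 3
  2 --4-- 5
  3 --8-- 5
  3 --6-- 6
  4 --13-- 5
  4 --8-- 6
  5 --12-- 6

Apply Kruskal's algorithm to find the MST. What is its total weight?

Applying Kruskal's algorithm (sort edges by weight, add if no cycle):
  Add (0,4) w=3
  Add (2,5) w=4
  Add (3,6) w=6
  Add (1,3) w=7
  Add (0,5) w=8
  Add (3,5) w=8
  Skip (4,6) w=8 (creates cycle)
  Skip (5,6) w=12 (creates cycle)
  Skip (4,5) w=13 (creates cycle)
MST weight = 36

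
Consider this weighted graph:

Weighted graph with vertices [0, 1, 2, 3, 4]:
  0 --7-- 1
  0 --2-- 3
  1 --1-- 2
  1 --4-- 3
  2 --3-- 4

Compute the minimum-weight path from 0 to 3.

Using Dijkstra's algorithm from vertex 0:
Shortest path: 0 -> 3
Total weight: 2 = 2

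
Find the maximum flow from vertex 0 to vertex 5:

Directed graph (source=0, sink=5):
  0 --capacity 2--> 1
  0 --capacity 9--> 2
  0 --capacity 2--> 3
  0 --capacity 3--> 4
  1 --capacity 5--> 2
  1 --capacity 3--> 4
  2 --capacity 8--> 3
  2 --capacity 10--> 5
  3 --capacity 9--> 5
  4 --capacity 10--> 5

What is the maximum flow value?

Computing max flow:
  Flow on (0->1): 2/2
  Flow on (0->2): 9/9
  Flow on (0->3): 2/2
  Flow on (0->4): 3/3
  Flow on (1->2): 2/5
  Flow on (2->3): 1/8
  Flow on (2->5): 10/10
  Flow on (3->5): 3/9
  Flow on (4->5): 3/10
Maximum flow = 16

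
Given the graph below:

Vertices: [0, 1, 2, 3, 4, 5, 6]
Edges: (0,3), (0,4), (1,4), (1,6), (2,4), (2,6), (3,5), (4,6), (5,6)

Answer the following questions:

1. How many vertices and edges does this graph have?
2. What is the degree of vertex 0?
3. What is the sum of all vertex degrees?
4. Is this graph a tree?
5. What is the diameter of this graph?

Count: 7 vertices, 9 edges.
Vertex 0 has neighbors [3, 4], degree = 2.
Handshaking lemma: 2 * 9 = 18.
A tree on 7 vertices has 6 edges. This graph has 9 edges (3 extra). Not a tree.
Diameter (longest shortest path) = 3.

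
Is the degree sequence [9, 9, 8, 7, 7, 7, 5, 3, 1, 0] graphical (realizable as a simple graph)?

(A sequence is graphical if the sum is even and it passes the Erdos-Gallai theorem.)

Sum of degrees = 56. Sum is even but fails Erdos-Gallai. The sequence is NOT graphical.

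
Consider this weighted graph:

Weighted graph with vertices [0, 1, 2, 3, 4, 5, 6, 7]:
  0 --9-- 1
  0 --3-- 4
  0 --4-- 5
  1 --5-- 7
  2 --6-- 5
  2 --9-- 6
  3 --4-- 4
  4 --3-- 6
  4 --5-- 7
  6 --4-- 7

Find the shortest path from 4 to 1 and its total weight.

Using Dijkstra's algorithm from vertex 4:
Shortest path: 4 -> 7 -> 1
Total weight: 5 + 5 = 10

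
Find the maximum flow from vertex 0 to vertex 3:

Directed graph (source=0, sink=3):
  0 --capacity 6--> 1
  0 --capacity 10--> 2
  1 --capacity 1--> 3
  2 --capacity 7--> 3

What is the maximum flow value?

Computing max flow:
  Flow on (0->1): 1/6
  Flow on (0->2): 7/10
  Flow on (1->3): 1/1
  Flow on (2->3): 7/7
Maximum flow = 8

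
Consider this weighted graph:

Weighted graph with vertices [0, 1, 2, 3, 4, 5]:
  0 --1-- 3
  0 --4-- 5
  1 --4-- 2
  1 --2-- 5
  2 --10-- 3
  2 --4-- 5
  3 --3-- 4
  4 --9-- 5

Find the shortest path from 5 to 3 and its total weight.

Using Dijkstra's algorithm from vertex 5:
Shortest path: 5 -> 0 -> 3
Total weight: 4 + 1 = 5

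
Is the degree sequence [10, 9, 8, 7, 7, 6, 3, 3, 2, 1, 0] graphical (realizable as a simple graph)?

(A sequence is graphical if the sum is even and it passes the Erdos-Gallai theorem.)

Sum of degrees = 56. Sum is even but fails Erdos-Gallai. The sequence is NOT graphical.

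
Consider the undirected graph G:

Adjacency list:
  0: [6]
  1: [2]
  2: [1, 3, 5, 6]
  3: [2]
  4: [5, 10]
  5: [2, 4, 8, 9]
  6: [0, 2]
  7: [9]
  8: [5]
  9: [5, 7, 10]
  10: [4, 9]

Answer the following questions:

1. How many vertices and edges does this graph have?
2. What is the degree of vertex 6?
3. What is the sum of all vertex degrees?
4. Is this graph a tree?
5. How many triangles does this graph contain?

Count: 11 vertices, 11 edges.
Vertex 6 has neighbors [0, 2], degree = 2.
Handshaking lemma: 2 * 11 = 22.
A tree on 11 vertices has 10 edges. This graph has 11 edges (1 extra). Not a tree.
Number of triangles = 0.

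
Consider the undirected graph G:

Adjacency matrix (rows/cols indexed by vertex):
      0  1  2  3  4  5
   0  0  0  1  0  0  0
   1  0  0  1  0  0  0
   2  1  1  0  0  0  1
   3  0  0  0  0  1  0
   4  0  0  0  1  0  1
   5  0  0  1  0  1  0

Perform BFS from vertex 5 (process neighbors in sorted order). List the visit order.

BFS from vertex 5 (neighbors processed in ascending order):
Visit order: 5, 2, 4, 0, 1, 3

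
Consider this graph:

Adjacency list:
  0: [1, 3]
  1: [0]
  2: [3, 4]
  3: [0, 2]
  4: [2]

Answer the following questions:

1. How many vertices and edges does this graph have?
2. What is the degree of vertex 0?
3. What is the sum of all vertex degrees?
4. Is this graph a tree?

Count: 5 vertices, 4 edges.
Vertex 0 has neighbors [1, 3], degree = 2.
Handshaking lemma: 2 * 4 = 8.
A graph is a tree iff it is connected and has exactly n-1 edges. This graph is connected (all 5 vertices in one component) and has 5-1 = 4 edges. It is a tree.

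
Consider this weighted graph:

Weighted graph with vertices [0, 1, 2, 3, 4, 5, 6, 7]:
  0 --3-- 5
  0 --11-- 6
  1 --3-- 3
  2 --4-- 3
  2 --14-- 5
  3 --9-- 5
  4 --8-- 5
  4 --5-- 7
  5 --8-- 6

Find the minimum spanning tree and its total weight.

Applying Kruskal's algorithm (sort edges by weight, add if no cycle):
  Add (0,5) w=3
  Add (1,3) w=3
  Add (2,3) w=4
  Add (4,7) w=5
  Add (4,5) w=8
  Add (5,6) w=8
  Add (3,5) w=9
  Skip (0,6) w=11 (creates cycle)
  Skip (2,5) w=14 (creates cycle)
MST weight = 40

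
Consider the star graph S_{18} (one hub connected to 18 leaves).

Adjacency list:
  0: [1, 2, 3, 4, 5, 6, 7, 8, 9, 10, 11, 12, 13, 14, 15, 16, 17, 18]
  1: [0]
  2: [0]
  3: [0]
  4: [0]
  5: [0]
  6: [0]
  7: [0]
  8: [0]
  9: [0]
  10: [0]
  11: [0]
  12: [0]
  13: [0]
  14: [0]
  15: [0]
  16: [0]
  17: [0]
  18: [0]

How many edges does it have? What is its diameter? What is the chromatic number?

Star graph S_{18}: the hub connects to all 18 leaves.
Edges = 18.
Diameter = 2 (any leaf to hub is 1, leaf to leaf through hub is 2).
Star graphs are bipartite (hub vs leaves), so chromatic number = 2.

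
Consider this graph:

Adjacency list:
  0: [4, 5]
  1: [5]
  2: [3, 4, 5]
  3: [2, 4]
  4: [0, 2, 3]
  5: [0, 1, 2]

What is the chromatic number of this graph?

The graph has a maximum clique of size 3 (lower bound on chromatic number).
A valid 3-coloring: {0: 0, 1: 0, 2: 0, 3: 2, 4: 1, 5: 1}.
Chromatic number = 3.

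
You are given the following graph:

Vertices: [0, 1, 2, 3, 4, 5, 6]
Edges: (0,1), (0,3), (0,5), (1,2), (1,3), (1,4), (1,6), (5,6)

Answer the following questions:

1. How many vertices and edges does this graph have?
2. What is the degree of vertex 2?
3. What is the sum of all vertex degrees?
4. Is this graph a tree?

Count: 7 vertices, 8 edges.
Vertex 2 has neighbors [1], degree = 1.
Handshaking lemma: 2 * 8 = 16.
A tree on 7 vertices has 6 edges. This graph has 8 edges (2 extra). Not a tree.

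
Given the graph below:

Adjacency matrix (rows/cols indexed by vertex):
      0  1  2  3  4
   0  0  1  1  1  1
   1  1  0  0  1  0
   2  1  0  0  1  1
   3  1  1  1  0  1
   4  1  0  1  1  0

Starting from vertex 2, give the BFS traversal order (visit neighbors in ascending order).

BFS from vertex 2 (neighbors processed in ascending order):
Visit order: 2, 0, 3, 4, 1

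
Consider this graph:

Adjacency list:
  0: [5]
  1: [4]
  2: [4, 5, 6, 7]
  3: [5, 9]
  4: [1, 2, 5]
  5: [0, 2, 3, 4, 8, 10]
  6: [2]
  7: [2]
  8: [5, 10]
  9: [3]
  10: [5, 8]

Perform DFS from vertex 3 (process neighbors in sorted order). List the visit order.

DFS from vertex 3 (neighbors processed in ascending order):
Visit order: 3, 5, 0, 2, 4, 1, 6, 7, 8, 10, 9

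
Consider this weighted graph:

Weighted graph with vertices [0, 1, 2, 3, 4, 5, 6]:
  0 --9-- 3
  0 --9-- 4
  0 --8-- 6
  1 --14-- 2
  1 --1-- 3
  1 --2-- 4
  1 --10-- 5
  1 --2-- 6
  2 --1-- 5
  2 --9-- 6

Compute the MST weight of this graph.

Applying Kruskal's algorithm (sort edges by weight, add if no cycle):
  Add (1,3) w=1
  Add (2,5) w=1
  Add (1,4) w=2
  Add (1,6) w=2
  Add (0,6) w=8
  Skip (0,4) w=9 (creates cycle)
  Skip (0,3) w=9 (creates cycle)
  Add (2,6) w=9
  Skip (1,5) w=10 (creates cycle)
  Skip (1,2) w=14 (creates cycle)
MST weight = 23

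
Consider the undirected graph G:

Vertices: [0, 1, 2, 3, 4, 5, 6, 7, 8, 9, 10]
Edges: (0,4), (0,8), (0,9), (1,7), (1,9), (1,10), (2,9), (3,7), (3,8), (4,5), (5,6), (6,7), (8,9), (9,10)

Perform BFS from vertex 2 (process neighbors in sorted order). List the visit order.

BFS from vertex 2 (neighbors processed in ascending order):
Visit order: 2, 9, 0, 1, 8, 10, 4, 7, 3, 5, 6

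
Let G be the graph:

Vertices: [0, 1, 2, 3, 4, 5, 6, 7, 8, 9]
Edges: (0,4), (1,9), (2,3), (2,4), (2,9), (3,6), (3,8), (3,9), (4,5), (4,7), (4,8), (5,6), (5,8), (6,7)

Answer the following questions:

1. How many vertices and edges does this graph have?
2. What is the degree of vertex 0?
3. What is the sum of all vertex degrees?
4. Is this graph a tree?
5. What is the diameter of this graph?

Count: 10 vertices, 14 edges.
Vertex 0 has neighbors [4], degree = 1.
Handshaking lemma: 2 * 14 = 28.
A tree on 10 vertices has 9 edges. This graph has 14 edges (5 extra). Not a tree.
Diameter (longest shortest path) = 4.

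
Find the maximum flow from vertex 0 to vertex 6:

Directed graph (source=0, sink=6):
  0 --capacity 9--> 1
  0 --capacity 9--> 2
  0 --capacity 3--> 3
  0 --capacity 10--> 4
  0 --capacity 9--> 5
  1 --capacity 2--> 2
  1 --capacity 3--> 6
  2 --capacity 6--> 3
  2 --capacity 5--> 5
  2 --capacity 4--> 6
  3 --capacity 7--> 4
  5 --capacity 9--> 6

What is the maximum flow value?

Computing max flow:
  Flow on (0->1): 5/9
  Flow on (0->2): 7/9
  Flow on (0->5): 4/9
  Flow on (1->2): 2/2
  Flow on (1->6): 3/3
  Flow on (2->5): 5/5
  Flow on (2->6): 4/4
  Flow on (5->6): 9/9
Maximum flow = 16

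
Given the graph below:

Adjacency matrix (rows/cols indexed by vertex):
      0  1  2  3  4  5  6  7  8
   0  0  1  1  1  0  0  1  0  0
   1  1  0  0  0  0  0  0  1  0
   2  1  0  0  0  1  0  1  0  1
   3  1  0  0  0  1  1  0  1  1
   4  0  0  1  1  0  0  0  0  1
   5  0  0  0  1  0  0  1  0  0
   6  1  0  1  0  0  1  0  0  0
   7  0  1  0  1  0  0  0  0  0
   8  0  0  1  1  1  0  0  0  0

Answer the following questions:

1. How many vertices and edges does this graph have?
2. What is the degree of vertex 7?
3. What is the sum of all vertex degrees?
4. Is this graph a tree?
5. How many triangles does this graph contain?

Count: 9 vertices, 14 edges.
Vertex 7 has neighbors [1, 3], degree = 2.
Handshaking lemma: 2 * 14 = 28.
A tree on 9 vertices has 8 edges. This graph has 14 edges (6 extra). Not a tree.
Number of triangles = 3.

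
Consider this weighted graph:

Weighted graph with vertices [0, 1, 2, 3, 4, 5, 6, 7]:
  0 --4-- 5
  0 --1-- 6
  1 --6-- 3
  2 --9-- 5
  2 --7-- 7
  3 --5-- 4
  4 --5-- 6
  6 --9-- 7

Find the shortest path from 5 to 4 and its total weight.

Using Dijkstra's algorithm from vertex 5:
Shortest path: 5 -> 0 -> 6 -> 4
Total weight: 4 + 1 + 5 = 10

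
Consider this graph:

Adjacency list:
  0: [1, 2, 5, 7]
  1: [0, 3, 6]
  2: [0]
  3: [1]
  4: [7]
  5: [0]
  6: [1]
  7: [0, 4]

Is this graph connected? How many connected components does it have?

Checking connectivity: the graph has 1 connected component(s).
All vertices are reachable from each other. The graph IS connected.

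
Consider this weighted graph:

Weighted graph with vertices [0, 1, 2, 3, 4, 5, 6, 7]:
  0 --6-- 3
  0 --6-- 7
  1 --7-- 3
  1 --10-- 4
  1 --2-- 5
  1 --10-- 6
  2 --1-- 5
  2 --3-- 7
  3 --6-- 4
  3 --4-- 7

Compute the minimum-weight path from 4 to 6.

Using Dijkstra's algorithm from vertex 4:
Shortest path: 4 -> 1 -> 6
Total weight: 10 + 10 = 20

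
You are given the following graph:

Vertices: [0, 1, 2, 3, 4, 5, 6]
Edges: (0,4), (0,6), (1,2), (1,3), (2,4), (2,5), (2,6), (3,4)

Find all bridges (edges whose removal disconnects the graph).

A bridge is an edge whose removal increases the number of connected components.
Bridges found: (2,5)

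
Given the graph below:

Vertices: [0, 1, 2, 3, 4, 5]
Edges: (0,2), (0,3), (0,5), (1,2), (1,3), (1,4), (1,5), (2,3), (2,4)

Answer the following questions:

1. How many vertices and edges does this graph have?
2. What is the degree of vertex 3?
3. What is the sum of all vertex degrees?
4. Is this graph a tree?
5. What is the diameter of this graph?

Count: 6 vertices, 9 edges.
Vertex 3 has neighbors [0, 1, 2], degree = 3.
Handshaking lemma: 2 * 9 = 18.
A tree on 6 vertices has 5 edges. This graph has 9 edges (4 extra). Not a tree.
Diameter (longest shortest path) = 2.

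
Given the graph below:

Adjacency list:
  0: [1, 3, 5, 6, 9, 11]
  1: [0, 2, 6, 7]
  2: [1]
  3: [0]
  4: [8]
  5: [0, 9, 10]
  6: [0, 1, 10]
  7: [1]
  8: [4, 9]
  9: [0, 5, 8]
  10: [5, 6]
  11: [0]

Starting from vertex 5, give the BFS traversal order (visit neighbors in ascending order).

BFS from vertex 5 (neighbors processed in ascending order):
Visit order: 5, 0, 9, 10, 1, 3, 6, 11, 8, 2, 7, 4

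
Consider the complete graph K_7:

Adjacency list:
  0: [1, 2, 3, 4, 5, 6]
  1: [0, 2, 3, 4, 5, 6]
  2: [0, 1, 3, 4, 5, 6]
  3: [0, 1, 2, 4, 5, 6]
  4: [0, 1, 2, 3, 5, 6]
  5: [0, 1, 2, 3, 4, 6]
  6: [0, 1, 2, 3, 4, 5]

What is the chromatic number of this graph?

In K_7, every vertex is adjacent to every other vertex.
Each vertex needs a unique color.
Chromatic number = 7.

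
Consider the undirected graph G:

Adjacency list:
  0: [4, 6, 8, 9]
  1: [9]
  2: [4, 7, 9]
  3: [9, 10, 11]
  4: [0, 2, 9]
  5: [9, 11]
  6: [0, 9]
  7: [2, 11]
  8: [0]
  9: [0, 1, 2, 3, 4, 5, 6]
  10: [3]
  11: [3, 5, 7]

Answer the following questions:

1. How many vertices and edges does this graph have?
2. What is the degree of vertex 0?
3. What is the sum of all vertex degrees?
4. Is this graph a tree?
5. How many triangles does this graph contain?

Count: 12 vertices, 16 edges.
Vertex 0 has neighbors [4, 6, 8, 9], degree = 4.
Handshaking lemma: 2 * 16 = 32.
A tree on 12 vertices has 11 edges. This graph has 16 edges (5 extra). Not a tree.
Number of triangles = 3.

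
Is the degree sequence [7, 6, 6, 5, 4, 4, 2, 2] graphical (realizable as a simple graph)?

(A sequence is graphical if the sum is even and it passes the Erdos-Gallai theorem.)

Sum of degrees = 36. Sum is even and passes Erdos-Gallai. The sequence IS graphical.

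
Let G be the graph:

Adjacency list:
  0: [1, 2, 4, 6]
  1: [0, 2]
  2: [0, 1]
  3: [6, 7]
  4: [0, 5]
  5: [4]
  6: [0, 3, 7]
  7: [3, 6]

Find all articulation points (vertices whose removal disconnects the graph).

An articulation point is a vertex whose removal disconnects the graph.
Articulation points: [0, 4, 6]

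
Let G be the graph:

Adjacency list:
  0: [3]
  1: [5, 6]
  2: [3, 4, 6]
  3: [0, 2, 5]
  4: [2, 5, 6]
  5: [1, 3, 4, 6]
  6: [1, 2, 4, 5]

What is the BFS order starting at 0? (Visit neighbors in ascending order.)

BFS from vertex 0 (neighbors processed in ascending order):
Visit order: 0, 3, 2, 5, 4, 6, 1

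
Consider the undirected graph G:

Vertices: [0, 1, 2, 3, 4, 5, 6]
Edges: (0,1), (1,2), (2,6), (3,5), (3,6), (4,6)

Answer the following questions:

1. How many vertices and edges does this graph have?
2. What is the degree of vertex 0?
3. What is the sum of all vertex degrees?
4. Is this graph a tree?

Count: 7 vertices, 6 edges.
Vertex 0 has neighbors [1], degree = 1.
Handshaking lemma: 2 * 6 = 12.
A graph is a tree iff it is connected and has exactly n-1 edges. This graph is connected (all 7 vertices in one component) and has 7-1 = 6 edges. It is a tree.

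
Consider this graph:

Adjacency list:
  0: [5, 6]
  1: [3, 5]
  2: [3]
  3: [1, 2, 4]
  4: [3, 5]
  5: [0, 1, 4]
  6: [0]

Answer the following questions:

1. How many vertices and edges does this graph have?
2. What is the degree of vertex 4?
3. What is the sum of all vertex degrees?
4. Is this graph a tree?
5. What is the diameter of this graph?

Count: 7 vertices, 7 edges.
Vertex 4 has neighbors [3, 5], degree = 2.
Handshaking lemma: 2 * 7 = 14.
A tree on 7 vertices has 6 edges. This graph has 7 edges (1 extra). Not a tree.
Diameter (longest shortest path) = 5.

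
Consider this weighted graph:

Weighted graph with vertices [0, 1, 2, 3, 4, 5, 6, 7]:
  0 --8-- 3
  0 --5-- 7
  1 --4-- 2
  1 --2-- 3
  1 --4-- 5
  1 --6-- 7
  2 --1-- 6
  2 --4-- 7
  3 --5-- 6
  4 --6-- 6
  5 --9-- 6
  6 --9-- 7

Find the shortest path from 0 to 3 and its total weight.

Using Dijkstra's algorithm from vertex 0:
Shortest path: 0 -> 3
Total weight: 8 = 8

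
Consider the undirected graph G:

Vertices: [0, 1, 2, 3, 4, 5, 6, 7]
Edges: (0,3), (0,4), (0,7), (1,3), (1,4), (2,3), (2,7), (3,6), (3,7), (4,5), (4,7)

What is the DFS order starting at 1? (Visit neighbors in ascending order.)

DFS from vertex 1 (neighbors processed in ascending order):
Visit order: 1, 3, 0, 4, 5, 7, 2, 6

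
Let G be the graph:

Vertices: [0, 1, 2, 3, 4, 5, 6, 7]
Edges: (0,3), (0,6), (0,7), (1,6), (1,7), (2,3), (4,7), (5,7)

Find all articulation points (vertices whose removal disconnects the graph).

An articulation point is a vertex whose removal disconnects the graph.
Articulation points: [0, 3, 7]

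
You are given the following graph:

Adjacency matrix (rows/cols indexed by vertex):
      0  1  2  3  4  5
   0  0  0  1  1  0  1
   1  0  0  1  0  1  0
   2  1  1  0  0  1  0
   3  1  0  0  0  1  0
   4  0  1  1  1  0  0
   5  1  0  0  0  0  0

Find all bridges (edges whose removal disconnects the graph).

A bridge is an edge whose removal increases the number of connected components.
Bridges found: (0,5)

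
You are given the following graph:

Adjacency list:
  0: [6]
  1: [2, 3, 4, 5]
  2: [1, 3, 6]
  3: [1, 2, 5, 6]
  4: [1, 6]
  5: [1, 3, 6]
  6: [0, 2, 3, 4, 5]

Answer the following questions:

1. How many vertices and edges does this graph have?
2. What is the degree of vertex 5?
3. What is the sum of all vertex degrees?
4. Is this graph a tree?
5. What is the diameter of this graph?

Count: 7 vertices, 11 edges.
Vertex 5 has neighbors [1, 3, 6], degree = 3.
Handshaking lemma: 2 * 11 = 22.
A tree on 7 vertices has 6 edges. This graph has 11 edges (5 extra). Not a tree.
Diameter (longest shortest path) = 3.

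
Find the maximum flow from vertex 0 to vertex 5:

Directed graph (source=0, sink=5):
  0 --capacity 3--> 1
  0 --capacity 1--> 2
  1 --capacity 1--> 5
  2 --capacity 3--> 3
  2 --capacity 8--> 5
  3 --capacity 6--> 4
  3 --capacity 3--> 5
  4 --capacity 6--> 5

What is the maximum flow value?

Computing max flow:
  Flow on (0->1): 1/3
  Flow on (0->2): 1/1
  Flow on (1->5): 1/1
  Flow on (2->5): 1/8
Maximum flow = 2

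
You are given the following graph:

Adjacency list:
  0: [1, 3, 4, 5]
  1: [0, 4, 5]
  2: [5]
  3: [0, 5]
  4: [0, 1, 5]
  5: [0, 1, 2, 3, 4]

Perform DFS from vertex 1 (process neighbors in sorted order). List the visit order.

DFS from vertex 1 (neighbors processed in ascending order):
Visit order: 1, 0, 3, 5, 2, 4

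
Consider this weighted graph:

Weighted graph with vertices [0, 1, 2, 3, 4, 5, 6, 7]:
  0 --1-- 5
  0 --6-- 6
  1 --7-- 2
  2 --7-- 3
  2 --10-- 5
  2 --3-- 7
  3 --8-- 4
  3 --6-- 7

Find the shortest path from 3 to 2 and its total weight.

Using Dijkstra's algorithm from vertex 3:
Shortest path: 3 -> 2
Total weight: 7 = 7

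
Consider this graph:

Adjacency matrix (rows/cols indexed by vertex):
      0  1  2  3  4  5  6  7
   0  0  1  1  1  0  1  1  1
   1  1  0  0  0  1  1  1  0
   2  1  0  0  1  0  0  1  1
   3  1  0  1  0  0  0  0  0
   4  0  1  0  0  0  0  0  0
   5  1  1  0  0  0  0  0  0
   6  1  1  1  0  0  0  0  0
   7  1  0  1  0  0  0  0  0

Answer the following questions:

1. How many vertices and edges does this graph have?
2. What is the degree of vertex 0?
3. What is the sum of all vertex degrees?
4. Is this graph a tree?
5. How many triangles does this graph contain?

Count: 8 vertices, 12 edges.
Vertex 0 has neighbors [1, 2, 3, 5, 6, 7], degree = 6.
Handshaking lemma: 2 * 12 = 24.
A tree on 8 vertices has 7 edges. This graph has 12 edges (5 extra). Not a tree.
Number of triangles = 5.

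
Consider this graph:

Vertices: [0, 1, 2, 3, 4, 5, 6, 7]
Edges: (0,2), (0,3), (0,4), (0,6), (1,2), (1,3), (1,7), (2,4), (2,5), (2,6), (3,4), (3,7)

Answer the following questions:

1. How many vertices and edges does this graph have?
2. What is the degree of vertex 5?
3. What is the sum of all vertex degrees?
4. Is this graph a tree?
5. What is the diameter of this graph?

Count: 8 vertices, 12 edges.
Vertex 5 has neighbors [2], degree = 1.
Handshaking lemma: 2 * 12 = 24.
A tree on 8 vertices has 7 edges. This graph has 12 edges (5 extra). Not a tree.
Diameter (longest shortest path) = 3.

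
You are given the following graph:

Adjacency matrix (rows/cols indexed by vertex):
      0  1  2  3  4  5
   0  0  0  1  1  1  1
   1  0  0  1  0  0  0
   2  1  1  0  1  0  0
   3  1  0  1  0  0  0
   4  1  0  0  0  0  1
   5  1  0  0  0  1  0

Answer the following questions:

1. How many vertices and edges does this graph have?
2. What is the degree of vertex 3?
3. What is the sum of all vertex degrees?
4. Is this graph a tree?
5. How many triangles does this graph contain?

Count: 6 vertices, 7 edges.
Vertex 3 has neighbors [0, 2], degree = 2.
Handshaking lemma: 2 * 7 = 14.
A tree on 6 vertices has 5 edges. This graph has 7 edges (2 extra). Not a tree.
Number of triangles = 2.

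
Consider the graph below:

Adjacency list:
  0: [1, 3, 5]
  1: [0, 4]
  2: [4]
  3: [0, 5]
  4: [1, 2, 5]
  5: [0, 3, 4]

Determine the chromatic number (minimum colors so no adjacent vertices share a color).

The graph has a maximum clique of size 3 (lower bound on chromatic number).
A valid 3-coloring: {0: 0, 1: 1, 2: 1, 3: 2, 4: 0, 5: 1}.
Chromatic number = 3.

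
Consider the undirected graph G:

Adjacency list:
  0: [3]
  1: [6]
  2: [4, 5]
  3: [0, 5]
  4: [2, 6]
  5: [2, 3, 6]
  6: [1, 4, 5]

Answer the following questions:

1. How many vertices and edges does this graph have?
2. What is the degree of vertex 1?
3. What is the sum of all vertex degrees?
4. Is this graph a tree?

Count: 7 vertices, 7 edges.
Vertex 1 has neighbors [6], degree = 1.
Handshaking lemma: 2 * 7 = 14.
A tree on 7 vertices has 6 edges. This graph has 7 edges (1 extra). Not a tree.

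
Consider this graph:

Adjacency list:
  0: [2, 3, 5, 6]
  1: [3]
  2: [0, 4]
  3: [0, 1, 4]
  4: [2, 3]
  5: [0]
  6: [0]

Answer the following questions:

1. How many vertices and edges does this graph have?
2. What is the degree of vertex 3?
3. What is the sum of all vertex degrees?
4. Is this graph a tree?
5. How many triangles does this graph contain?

Count: 7 vertices, 7 edges.
Vertex 3 has neighbors [0, 1, 4], degree = 3.
Handshaking lemma: 2 * 7 = 14.
A tree on 7 vertices has 6 edges. This graph has 7 edges (1 extra). Not a tree.
Number of triangles = 0.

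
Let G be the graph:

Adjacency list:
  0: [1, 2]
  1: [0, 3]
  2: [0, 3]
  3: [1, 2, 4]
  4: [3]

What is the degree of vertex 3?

Vertex 3 has neighbors [1, 2, 4], so deg(3) = 3.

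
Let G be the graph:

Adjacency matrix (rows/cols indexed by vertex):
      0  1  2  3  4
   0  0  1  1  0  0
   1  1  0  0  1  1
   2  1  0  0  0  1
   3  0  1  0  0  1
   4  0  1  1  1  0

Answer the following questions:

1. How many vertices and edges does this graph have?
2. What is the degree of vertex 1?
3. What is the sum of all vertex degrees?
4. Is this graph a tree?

Count: 5 vertices, 6 edges.
Vertex 1 has neighbors [0, 3, 4], degree = 3.
Handshaking lemma: 2 * 6 = 12.
A tree on 5 vertices has 4 edges. This graph has 6 edges (2 extra). Not a tree.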